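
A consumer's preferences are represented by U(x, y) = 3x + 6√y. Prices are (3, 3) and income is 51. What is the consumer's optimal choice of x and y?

x* = 16, y* = 1

MU_x = 3, MU_y = 6/(2√y).
MRS = 3 ÷ (6/(2√y)).
Tangency: set MRS = p_x/p_y = 3/3 = 1.
MRS depends only on y: √y = 1 ⇒ √y = 1 ⇒ y* = 1.
From the budget, 3·x = 51 − 3·1 = 48, so x* = 16.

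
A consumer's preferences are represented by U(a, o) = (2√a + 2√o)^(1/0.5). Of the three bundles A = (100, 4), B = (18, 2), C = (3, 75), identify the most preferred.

Evaluate utility at each bundle:
U(A) = 576.000.
U(B) = 128.000.
U(C) = 432.000.
Highest utility is A, so A ≻ C ≻ B.

Bundle A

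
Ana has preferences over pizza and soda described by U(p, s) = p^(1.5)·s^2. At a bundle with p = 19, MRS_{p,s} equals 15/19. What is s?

s = 20

MU_p = 1.5·√p·s^2 and MU_s = 2·p^(1.5)·s.
MRS = MU_p/MU_s = (0.75)·s/p.
Substitute p = 19: MRS = s/(76/3). Setting s/(76/3) = 15/19 gives s = (15/19)·(76/3) = 20.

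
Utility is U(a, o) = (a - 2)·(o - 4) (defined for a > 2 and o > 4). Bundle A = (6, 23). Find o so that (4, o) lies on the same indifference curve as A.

U(6, 23) = 76.
Set U(4, o) = 76 and solve.
With a = 4: (4 − 2) = 2, so (o − 4) = 76/2 = 38.
So o = 4 + 38 = 42.
Check: U(4, 42) = 76.

o = 42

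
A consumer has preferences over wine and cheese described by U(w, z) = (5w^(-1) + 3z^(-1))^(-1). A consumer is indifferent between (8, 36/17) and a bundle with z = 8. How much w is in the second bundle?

U depends on (w, z) only through S = 5w^(-1) + 3z^(-1), so equal utility means equal S. At (8, 36/17): S = 49/24.
With z = 8: 3·8^(-1) = 0.375, so 5w^(-1) = 49/24 − 0.375 = 5/3, i.e. w^(-1) = 1/3.
Hence w = 1/(1/3) = 3.
Check: U(3, 8) = 0.4898.

w = 3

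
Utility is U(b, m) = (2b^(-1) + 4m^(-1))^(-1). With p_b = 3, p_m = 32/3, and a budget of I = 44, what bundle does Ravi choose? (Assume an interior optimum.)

b* = 4, m* = 3

For CES with ρ = -1, MRS = (2/4)·(m/b)^2.
Tangency: set MRS = p_b/p_m = 3/(32/3) = 9/32.
So (m/b)^2 = 9/16; taking the square root, m/b = 0.75, i.e. m = 0.75·b.
Substitute into the budget 3·b + (32/3)·m = 44: 11·b = 44, so b* = 4 and m* = 0.75·4 = 3.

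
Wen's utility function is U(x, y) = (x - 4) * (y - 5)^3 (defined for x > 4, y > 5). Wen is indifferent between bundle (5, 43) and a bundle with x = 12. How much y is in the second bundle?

y = 24

U(5, 43) = 54872.
Set U(12, y) = 54872 and solve.
With x = 12: (12 − 4) = 8, so (y − 5)^3 = 54872/8 = 6859.
Taking the cube root (with y > 5): y − 5 = 19, so y = 24.
Check: U(12, 24) = 54872.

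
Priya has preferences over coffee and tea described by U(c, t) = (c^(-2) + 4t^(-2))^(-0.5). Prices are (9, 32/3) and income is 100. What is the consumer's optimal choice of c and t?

For CES with ρ = -2, MRS = (1/4)·(t/c)^3.
Tangency: set MRS = p_c/p_t = 9/(32/3) = 27/32.
So (t/c)^3 = 3.375; taking the cube root, t/c = 1.5, i.e. t = 1.5·c.
Substitute into the budget 9·c + (32/3)·t = 100: 25·c = 100, so c* = 4 and t* = 1.5·4 = 6.

c* = 4, t* = 6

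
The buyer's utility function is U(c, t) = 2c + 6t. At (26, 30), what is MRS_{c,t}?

MU_c = 2, MU_t = 6, so MRS = 2/6 = 1/3 at every bundle.
At (26, 30): MRS = 1/3.
So at (26, 30) the consumer would give up 1/3 units of t for one more unit of c.

MRS = 1/3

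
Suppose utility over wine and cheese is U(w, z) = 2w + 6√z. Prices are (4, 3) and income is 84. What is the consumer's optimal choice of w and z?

MU_w = 2, MU_z = 6/(2√z).
MRS = 2 ÷ (6/(2√z)).
Tangency: set MRS = p_w/p_z = 4/3.
MRS depends only on z: (2/3)·√z = 4/3 ⇒ √z = (4/3)/(2/3) = 2 ⇒ z* = 4.
From the budget, 4·w = 84 − 3·4 = 72, so w* = 18.

w* = 18, z* = 4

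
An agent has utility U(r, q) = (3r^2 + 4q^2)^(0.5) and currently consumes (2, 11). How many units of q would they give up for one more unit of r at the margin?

MRS = 3/22

For CES with ρ = 2, MRS = (3/4)·(q/r)^(-1).
At (2, 11): MRS = 3/22.
The indifference curve has slope −3/22 at this bundle.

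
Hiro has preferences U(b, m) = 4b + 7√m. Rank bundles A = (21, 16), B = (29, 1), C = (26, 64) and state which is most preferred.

Evaluate utility at each bundle:
U(A) = 112.000.
U(B) = 123.000.
U(C) = 160.000.
Highest utility is C, so C ≻ B ≻ A.

Bundle C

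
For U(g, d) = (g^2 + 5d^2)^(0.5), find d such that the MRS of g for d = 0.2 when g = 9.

d = 9

For CES with ρ = 2, MRS = (1/5)·(d/g)^(-1).
Setting (1/5)·(d/9)^(-1) = 0.2 gives (d/9)^(-1) = 1, so d/9 = 1 and d = 9.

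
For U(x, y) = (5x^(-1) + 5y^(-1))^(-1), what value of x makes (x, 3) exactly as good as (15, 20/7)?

U depends on (x, y) only through S = 5x^(-1) + 5y^(-1), so equal utility means equal S. At (15, 20/7): S = 25/12.
With y = 3: 5·3^(-1) = 5/3, so 5x^(-1) = 25/12 − 5/3 = 5/12, i.e. x^(-1) = 1/12.
Hence x = 1/(1/12) = 12.
Check: U(12, 3) = 0.48.

x = 12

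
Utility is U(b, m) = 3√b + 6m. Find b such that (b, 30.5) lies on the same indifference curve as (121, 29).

b = 64

U(121, 29) = 207.
Set U(b, 30.5) = 207 and solve.
With m = 30.5: 3√b = 207 − 6·30.5 = 24, so √b = 8 and b = 64.
Check: U(64, 30.5) = 207.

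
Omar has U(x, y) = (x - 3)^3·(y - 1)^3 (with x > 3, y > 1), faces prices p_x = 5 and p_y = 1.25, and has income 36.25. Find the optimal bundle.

MU_x = 3·(x−3)^2·(y−1)^3, MU_y = 3·(x−3)^3·(y−1)^2.
MRS = (y−1)/(x−3).
Tangency: set MRS = p_x/p_y = 5/1.25 = 4.
So (y − 1)/(x − 3) = 4, i.e. (y − 1) = 4·(x − 3).
Rewrite the budget in excess-of-subsistence terms: 5·(x − 3) + 1.25·(y − 1) = 36.25 − 5·3 − 1.25·1 = 20.
Substituting, 10·(x − 3) = 20, so x − 3 = 2 and x* = 5.
Then y − 1 = 4·2 = 8, so y* = 9.

x* = 5, y* = 9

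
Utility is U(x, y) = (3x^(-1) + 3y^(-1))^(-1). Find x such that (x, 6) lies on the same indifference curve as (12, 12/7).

U depends on (x, y) only through S = 3x^(-1) + 3y^(-1), so equal utility means equal S. At (12, 12/7): S = 2.
With y = 6: 3·6^(-1) = 0.5, so 3x^(-1) = 2 − 0.5 = 1.5, i.e. x^(-1) = 0.5.
Hence x = 1/0.5 = 2.
Check: U(2, 6) = 0.5.

x = 2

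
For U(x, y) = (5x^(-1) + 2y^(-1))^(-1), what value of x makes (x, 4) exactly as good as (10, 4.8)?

U depends on (x, y) only through S = 5x^(-1) + 2y^(-1), so equal utility means equal S. At (10, 4.8): S = 11/12.
With y = 4: 2·4^(-1) = 0.5, so 5x^(-1) = 11/12 − 0.5 = 5/12, i.e. x^(-1) = 1/12.
Hence x = 1/(1/12) = 12.
Check: U(12, 4) = 1.0909.

x = 12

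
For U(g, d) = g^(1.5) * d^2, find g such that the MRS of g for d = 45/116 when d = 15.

MU_g = 1.5·√g·d^2 and MU_d = 2·g^(1.5)·d.
MRS = MU_g/MU_d = (0.75)·d/g.
Substitute d = 15: MRS = 11.25/g. Setting 11.25/g = 45/116 gives g = 11.25/(45/116) = 29.

g = 29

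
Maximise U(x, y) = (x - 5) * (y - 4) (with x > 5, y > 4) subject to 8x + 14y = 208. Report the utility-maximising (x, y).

MU_x = (y−4), MU_y = (x−5).
MRS = (y−4)/(x−5).
Tangency: set MRS = p_x/p_y = 8/14 = 4/7.
So (y − 4)/(x − 5) = 4/7, i.e. (y − 4) = (4/7)·(x − 5).
Rewrite the budget in excess-of-subsistence terms: 8·(x − 5) + 14·(y − 4) = 208 − 8·5 − 14·4 = 112.
Substituting, 16·(x − 5) = 112, so x − 5 = 7 and x* = 12.
Then y − 4 = (4/7)·7 = 4, so y* = 8.

x* = 12, y* = 8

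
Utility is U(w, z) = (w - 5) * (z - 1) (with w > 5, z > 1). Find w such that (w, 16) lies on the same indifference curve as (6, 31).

U(6, 31) = 30.
Set U(w, 16) = 30 and solve.
With z = 16: (16 − 1) = 15, so (w − 5) = 30/15 = 2.
So w = 5 + 2 = 7.
Check: U(7, 16) = 30.

w = 7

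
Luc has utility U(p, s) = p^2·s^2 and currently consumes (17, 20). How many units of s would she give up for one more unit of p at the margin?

MRS = 20/17

MU_p = 2·p·s^2 and MU_s = 2·p^2·s.
MRS = MU_p/MU_s = s/p.
At (17, 20): MRS = 20/17.
That is, one extra unit of p is worth 20/17 units of s at the margin.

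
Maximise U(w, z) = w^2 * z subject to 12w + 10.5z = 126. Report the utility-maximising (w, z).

MU_w = 2·w·z and MU_z = w^2.
MRS = MU_w/MU_z = (2/1)·z/w.
Tangency: set MRS = p_w/p_z = 12/10.5 = 8/7.
So (2/1)·z/w = 8/7, i.e. z = (4/7)·w.
Substitute into the budget 12·w + 10.5·z = 126: 18·w = 126, so w* = 7.
Then z* = (4/7)·7 = 4.

w* = 7, z* = 4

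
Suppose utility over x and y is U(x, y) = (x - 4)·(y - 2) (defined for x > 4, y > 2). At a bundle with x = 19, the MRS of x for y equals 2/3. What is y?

y = 12

MU_x = (y−2), MU_y = (x−4).
MRS = (y−2)/(x−4).
Substitute x = 19: MRS = (y − 2)/15. Setting this equal to 2/3 gives y − 2 = (2/3)·15 = 10, so y = 12.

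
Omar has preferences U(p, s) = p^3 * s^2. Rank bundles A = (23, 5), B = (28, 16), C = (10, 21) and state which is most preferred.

Evaluate utility at each bundle:
U(A) = 304175.
U(B) = 5619712.
U(C) = 441000.
Highest utility is B, so B ≻ C ≻ A.

Bundle B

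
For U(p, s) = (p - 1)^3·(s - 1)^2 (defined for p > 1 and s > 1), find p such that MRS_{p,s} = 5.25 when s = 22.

p = 7

MU_p = 3·(p−1)^2·(s−1)^2, MU_s = 2·(p−1)^3·(s−1).
MRS = (3/2)·(s−1)/(p−1).
Substitute s = 22: MRS = 31.5/(p − 1). Setting this equal to 5.25 gives p − 1 = 31.5/5.25 = 6, so p = 7.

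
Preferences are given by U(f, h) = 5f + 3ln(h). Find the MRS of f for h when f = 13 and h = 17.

MU_f = 5, MU_h = 3/h.
MRS = 5 ÷ (3/h).
At (13, 17): MRS = 85/3.
So at (13, 17) the consumer would give up 85/3 units of h for one more unit of f.

MRS = 85/3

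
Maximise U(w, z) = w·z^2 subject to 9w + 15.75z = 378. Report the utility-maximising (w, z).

w* = 14, z* = 16

MU_w = z^2 and MU_z = 2·w·z.
MRS = MU_w/MU_z = (1/2)·z/w.
Tangency: set MRS = p_w/p_z = 9/15.75 = 4/7.
So (1/2)·z/w = 4/7, i.e. z = (8/7)·w.
Substitute into the budget 9·w + 15.75·z = 378: 27·w = 378, so w* = 14.
Then z* = (8/7)·14 = 16.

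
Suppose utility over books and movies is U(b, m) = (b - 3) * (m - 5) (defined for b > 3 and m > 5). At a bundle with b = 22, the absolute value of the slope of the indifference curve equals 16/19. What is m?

m = 21

MU_b = (m−5), MU_m = (b−3).
MRS = (m−5)/(b−3).
Substitute b = 22: MRS = (m − 5)/19. Setting this equal to 16/19 gives m − 5 = (16/19)·19 = 16, so m = 21.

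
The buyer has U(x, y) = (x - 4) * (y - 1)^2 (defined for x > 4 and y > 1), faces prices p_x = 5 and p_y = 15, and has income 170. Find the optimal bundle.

x* = 13, y* = 7

MU_x = (y−1)^2, MU_y = 2·(x−4)·(y−1).
MRS = (1/2)·(y−1)/(x−4).
Tangency: set MRS = p_x/p_y = 5/15 = 1/3.
So (1/2)·(y − 1)/(x − 4) = 1/3, i.e. (y − 1) = (2/3)·(x − 4).
Rewrite the budget in excess-of-subsistence terms: 5·(x − 4) + 15·(y − 1) = 170 − 5·4 − 15·1 = 135.
Substituting, 15·(x − 4) = 135, so x − 4 = 9 and x* = 13.
Then y − 1 = (2/3)·9 = 6, so y* = 7.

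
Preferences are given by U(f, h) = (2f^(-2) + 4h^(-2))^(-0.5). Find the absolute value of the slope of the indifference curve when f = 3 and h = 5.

MRS = 125/54

For CES with ρ = -2, MRS = (2/4)·(h/f)^3.
At (3, 5): MRS = 125/54.
That is, one extra unit of f is worth 125/54 units of h at the margin.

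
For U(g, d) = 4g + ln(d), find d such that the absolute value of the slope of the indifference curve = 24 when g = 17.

d = 6

MU_g = 4, MU_d = 1/d.
MRS = 4 ÷ (1/d).
MRS depends only on d: 4·d = 24 ⇒ d = 24/4 = 6.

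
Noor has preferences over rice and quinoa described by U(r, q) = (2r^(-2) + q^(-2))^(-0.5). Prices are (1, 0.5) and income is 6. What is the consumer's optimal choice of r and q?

For CES with ρ = -2, MRS = (2/1)·(q/r)^3.
Tangency: set MRS = p_r/p_q = 1/0.5 = 2.
So (q/r)^3 = 1; taking the cube root, q/r = 1, i.e. q = r.
Substitute into the budget 1·r + 0.5·q = 6: 1.5·r = 6, so r* = 4 and q* = 4.

r* = 4, q* = 4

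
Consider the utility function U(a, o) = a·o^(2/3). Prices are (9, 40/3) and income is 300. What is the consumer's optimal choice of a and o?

a* = 20, o* = 9

MU_a = o^(2/3) and MU_o = 2/3·a·o^(-1/3).
MRS = MU_a/MU_o = (1.5)·o/a.
Tangency: set MRS = p_a/p_o = 9/(40/3) = 27/40.
So (1.5)·o/a = 27/40, i.e. o = 0.45·a.
Substitute into the budget 9·a + (40/3)·o = 300: 15·a = 300, so a* = 20.
Then o* = 0.45·20 = 9.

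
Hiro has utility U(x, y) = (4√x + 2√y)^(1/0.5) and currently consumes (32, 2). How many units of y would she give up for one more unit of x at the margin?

For CES with ρ = 0.5, MRS = (4/2)·√(y/x).
At (32, 2): MRS = 0.5.
So at (32, 2) the consumer would give up 0.5 units of y for one more unit of x.

MRS = 0.5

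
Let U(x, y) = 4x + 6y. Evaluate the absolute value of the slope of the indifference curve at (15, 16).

MU_x = 4, MU_y = 6, so MRS = 4/6 = 2/3 at every bundle.
At (15, 16): MRS = 2/3.
So at (15, 16) the consumer would give up 2/3 units of y for one more unit of x.

MRS = 2/3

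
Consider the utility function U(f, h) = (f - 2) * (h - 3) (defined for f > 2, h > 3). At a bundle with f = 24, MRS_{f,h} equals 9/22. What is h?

h = 12

MU_f = (h−3), MU_h = (f−2).
MRS = (h−3)/(f−2).
Substitute f = 24: MRS = (h − 3)/22. Setting this equal to 9/22 gives h − 3 = (9/22)·22 = 9, so h = 12.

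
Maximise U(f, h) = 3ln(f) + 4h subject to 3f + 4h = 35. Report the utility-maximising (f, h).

f* = 1, h* = 8

MU_f = 3/f, MU_h = 4.
MRS = 3/f ÷ 4.
Tangency: set MRS = p_f/p_h = 3/4 = 0.75.
MRS depends only on f: 0.75/f = 0.75 ⇒ f* = 0.75/0.75 = 1.
From the budget, 4·h = 35 − 3·1 = 32, so h* = 8.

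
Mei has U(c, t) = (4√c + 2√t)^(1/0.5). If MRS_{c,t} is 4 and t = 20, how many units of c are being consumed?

c = 5

For CES with ρ = 0.5, MRS = (4/2)·√(t/c).
Setting (4/2)·√(20/c) = 4 gives √(20/c) = 2, so 20/c = 4 and c = 5.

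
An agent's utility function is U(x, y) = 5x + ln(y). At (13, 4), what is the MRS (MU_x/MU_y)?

MRS = 20

MU_x = 5, MU_y = 1/y.
MRS = 5 ÷ (1/y).
At (13, 4): MRS = 20.
The indifference curve has slope −20 at this bundle.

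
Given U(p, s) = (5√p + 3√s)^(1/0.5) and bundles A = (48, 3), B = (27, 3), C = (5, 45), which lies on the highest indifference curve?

Bundle A

Evaluate utility at each bundle:
U(A) = 1587.000.
U(B) = 972.000.
U(C) = 980.000.
Highest utility is A, so A ≻ C ≻ B.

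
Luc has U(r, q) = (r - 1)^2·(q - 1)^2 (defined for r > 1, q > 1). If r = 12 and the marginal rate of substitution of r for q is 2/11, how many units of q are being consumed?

q = 3

MU_r = 2·(r−1)·(q−1)^2, MU_q = 2·(r−1)^2·(q−1).
MRS = (q−1)/(r−1).
Substitute r = 12: MRS = (q − 1)/11. Setting this equal to 2/11 gives q − 1 = (2/11)·11 = 2, so q = 3.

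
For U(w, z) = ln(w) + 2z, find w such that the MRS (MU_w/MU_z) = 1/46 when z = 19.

MU_w = 1/w, MU_z = 2.
MRS = 1/w ÷ 2.
MRS depends only on w: 0.5/w = 1/46 ⇒ w = 0.5/(1/46) = 23.

w = 23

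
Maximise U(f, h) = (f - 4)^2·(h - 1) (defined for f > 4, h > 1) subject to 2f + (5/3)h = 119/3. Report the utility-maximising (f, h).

f* = 14, h* = 7

MU_f = 2·(f−4)·(h−1), MU_h = (f−4)^2.
MRS = (2/1)·(h−1)/(f−4).
Tangency: set MRS = p_f/p_h = 2/(5/3) = 1.2.
So (2/1)·(h − 1)/(f − 4) = 1.2, i.e. (h − 1) = 0.6·(f − 4).
Rewrite the budget in excess-of-subsistence terms: 2·(f − 4) + (5/3)·(h − 1) = 119/3 − 2·4 − (5/3)·1 = 30.
Substituting, 3·(f − 4) = 30, so f − 4 = 10 and f* = 14.
Then h − 1 = 0.6·10 = 6, so h* = 7.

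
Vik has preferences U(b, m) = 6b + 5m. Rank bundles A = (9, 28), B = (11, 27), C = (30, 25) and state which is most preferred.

Evaluate utility at each bundle:
U(A) = 194.
U(B) = 201.
U(C) = 305.
Highest utility is C, so C ≻ B ≻ A.

Bundle C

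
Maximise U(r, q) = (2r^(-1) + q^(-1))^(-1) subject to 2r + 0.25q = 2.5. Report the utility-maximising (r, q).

For CES with ρ = -1, MRS = (2/1)·(q/r)^2.
Tangency: set MRS = p_r/p_q = 2/0.25 = 8.
So (q/r)^2 = 4; taking the square root, q/r = 2, i.e. q = 2·r.
Substitute into the budget 2·r + 0.25·q = 2.5: 2.5·r = 2.5, so r* = 1 and q* = 2·1 = 2.

r* = 1, q* = 2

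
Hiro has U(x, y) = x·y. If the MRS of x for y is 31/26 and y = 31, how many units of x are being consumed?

x = 26

MU_x = y and MU_y = x.
MRS = MU_x/MU_y = y/x.
Substitute y = 31: MRS = 31/x. Setting 31/x = 31/26 gives x = 31/(31/26) = 26.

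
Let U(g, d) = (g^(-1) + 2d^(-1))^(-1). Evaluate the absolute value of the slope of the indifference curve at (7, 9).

For CES with ρ = -1, MRS = (1/2)·(d/g)^2.
At (7, 9): MRS = 81/98.
So at (7, 9) the consumer would give up 81/98 units of d for one more unit of g.

MRS = 81/98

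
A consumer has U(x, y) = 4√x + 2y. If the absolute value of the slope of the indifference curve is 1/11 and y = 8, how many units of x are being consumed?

MU_x = 4/(2√x), MU_y = 2.
MRS = 4/(2√x) ÷ 2.
MRS depends only on x: 1/√x = 1/11 ⇒ √x = 1/(1/11) = 11 ⇒ x = 121.

x = 121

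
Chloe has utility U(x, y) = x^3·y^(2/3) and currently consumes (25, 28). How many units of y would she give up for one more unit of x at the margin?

MRS = 126/25

MU_x = 3·x^2·y^(2/3) and MU_y = 2/3·x^3·y^(-1/3).
MRS = MU_x/MU_y = (4.5)·y/x.
At (25, 28): MRS = 126/25.
That is, one extra unit of x is worth 126/25 units of y at the margin.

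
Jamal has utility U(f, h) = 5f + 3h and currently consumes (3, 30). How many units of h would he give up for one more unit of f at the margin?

MRS = 5/3

MU_f = 5, MU_h = 3, so MRS = 5/3 at every bundle.
At (3, 30): MRS = 5/3.
That is, one extra unit of f is worth 5/3 units of h at the margin.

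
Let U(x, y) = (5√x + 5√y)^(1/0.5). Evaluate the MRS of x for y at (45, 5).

MRS = 1/3

For CES with ρ = 0.5, MRS = √(y/x).
At (45, 5): MRS = 1/3.
That is, one extra unit of x is worth 1/3 units of y at the margin.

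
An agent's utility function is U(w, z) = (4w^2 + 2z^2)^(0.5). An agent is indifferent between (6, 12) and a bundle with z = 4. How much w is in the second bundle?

w = 10

U depends on (w, z) only through S = 4w^2 + 2z^2, so equal utility means equal S. At (6, 12): S = 432.
With z = 4: 2·4^2 = 32, so 4w^2 = 432 − 32 = 400, i.e. w^2 = 100.
Hence w = √100 = 10.
Check: U(10, 4) = 20.7846.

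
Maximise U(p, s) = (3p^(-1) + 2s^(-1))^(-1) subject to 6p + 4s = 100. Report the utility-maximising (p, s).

For CES with ρ = -1, MRS = (3/2)·(s/p)^2.
Tangency: set MRS = p_p/p_s = 6/4 = 1.5.
So (s/p)^2 = 1; taking the square root, s/p = 1, i.e. s = p.
Substitute into the budget 6·p + 4·s = 100: 10·p = 100, so p* = 10 and s* = 10.

p* = 10, s* = 10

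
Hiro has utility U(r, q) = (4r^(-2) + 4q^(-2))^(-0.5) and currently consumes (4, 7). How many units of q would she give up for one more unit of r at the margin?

MRS = 343/64

For CES with ρ = -2, MRS = (q/r)^3.
At (4, 7): MRS = 343/64.
That is, one extra unit of r is worth 343/64 units of q at the margin.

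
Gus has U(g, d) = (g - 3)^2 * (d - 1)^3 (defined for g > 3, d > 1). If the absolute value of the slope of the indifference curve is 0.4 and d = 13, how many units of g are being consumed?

MU_g = 2·(g−3)·(d−1)^3, MU_d = 3·(g−3)^2·(d−1)^2.
MRS = (2/3)·(d−1)/(g−3).
Substitute d = 13: MRS = 8/(g − 3). Setting this equal to 0.4 gives g − 3 = 8/0.4 = 20, so g = 23.

g = 23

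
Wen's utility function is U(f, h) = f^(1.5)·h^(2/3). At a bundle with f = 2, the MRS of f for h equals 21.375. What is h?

h = 19

MU_f = 1.5·√f·h^(2/3) and MU_h = 2/3·f^(1.5)·h^(-1/3).
MRS = MU_f/MU_h = (2.25)·h/f.
Substitute f = 2: MRS = h/(8/9). Setting h/(8/9) = 21.375 gives h = 21.375·(8/9) = 19.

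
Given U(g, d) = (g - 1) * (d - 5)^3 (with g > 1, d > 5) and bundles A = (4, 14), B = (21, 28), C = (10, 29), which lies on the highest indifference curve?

Bundle B

Evaluate utility at each bundle:
U(A) = 2187.
U(B) = 243340.
U(C) = 124416.
Highest utility is B, so B ≻ C ≻ A.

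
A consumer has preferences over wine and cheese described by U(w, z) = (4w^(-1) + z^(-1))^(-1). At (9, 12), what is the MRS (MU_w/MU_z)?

MRS = 64/9

For CES with ρ = -1, MRS = (4/1)·(z/w)^2.
At (9, 12): MRS = 64/9.
The indifference curve has slope −64/9 at this bundle.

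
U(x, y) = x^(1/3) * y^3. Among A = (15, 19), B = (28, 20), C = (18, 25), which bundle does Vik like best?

Bundle C

Evaluate utility at each bundle:
U(A) = 16915.749.
U(B) = 24292.712.
U(C) = 40949.084.
Highest utility is C, so C ≻ B ≻ A.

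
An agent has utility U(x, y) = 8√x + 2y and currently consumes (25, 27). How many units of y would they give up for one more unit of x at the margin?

MU_x = 8/(2√x), MU_y = 2.
MRS = 8/(2√x) ÷ 2.
At (25, 27): MRS = 0.4.
The indifference curve has slope −0.4 at this bundle.

MRS = 0.4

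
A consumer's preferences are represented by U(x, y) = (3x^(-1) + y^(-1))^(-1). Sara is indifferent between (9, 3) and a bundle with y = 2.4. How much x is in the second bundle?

U depends on (x, y) only through S = 3x^(-1) + y^(-1), so equal utility means equal S. At (9, 3): S = 2/3.
With y = 2.4: 2.4^(-1) = 5/12, so 3x^(-1) = 2/3 − 5/12 = 0.25, i.e. x^(-1) = 1/12.
Hence x = 1/(1/12) = 12.
Check: U(12, 2.4) = 1.5.

x = 12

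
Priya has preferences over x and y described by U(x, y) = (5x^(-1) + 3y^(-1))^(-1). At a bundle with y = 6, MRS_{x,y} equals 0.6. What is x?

x = 10

For CES with ρ = -1, MRS = (5/3)·(y/x)^2.
Setting (5/3)·(6/x)^2 = 0.6 gives (6/x)^2 = 9/25, so 6/x = 0.6 and x = 10.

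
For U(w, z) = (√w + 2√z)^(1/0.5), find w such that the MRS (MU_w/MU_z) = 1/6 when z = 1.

w = 9

For CES with ρ = 0.5, MRS = (1/2)·√(z/w).
Setting (1/2)·√(1/w) = 1/6 gives √(1/w) = 1/3, so 1/w = 1/9 and w = 9.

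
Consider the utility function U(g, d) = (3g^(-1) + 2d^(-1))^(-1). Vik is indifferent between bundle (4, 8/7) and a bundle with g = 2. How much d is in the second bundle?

U depends on (g, d) only through S = 3g^(-1) + 2d^(-1), so equal utility means equal S. At (4, 8/7): S = 2.5.
With g = 2: 3·2^(-1) = 1.5, so 2d^(-1) = 2.5 − 1.5 = 1, i.e. d^(-1) = 0.5.
Hence d = 1/0.5 = 2.
Check: U(2, 2) = 0.4.

d = 2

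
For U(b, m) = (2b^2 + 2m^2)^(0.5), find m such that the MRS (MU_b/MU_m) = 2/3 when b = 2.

For CES with ρ = 2, MRS = (m/b)^(-1).
Setting (m/2)^(-1) = 2/3 gives m/2 = 1.5 and m = 3.

m = 3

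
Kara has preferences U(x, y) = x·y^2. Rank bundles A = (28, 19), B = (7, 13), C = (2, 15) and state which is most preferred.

Evaluate utility at each bundle:
U(A) = 10108.
U(B) = 1183.
U(C) = 450.
Highest utility is A, so A ≻ B ≻ C.

Bundle A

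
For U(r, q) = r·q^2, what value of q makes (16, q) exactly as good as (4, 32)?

q = 16

U(4, 32) = 4096.
Set U(16, q) = 4096 and solve.
With r = 16: q^2 = 4096/16 = 256; taking the square root, q = 16.
Check: U(16, 16) = 4096.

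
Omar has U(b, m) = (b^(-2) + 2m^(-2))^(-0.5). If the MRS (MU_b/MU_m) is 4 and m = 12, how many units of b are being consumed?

For CES with ρ = -2, MRS = (1/2)·(m/b)^3.
Setting (1/2)·(12/b)^3 = 4 gives (12/b)^3 = 8, so 12/b = 2 and b = 6.

b = 6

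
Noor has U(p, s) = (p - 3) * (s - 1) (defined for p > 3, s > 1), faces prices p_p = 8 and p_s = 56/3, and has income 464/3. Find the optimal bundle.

MU_p = (s−1), MU_s = (p−3).
MRS = (s−1)/(p−3).
Tangency: set MRS = p_p/p_s = 8/(56/3) = 3/7.
So (s − 1)/(p − 3) = 3/7, i.e. (s − 1) = (3/7)·(p − 3).
Rewrite the budget in excess-of-subsistence terms: 8·(p − 3) + (56/3)·(s − 1) = 464/3 − 8·3 − (56/3)·1 = 112.
Substituting, 16·(p − 3) = 112, so p − 3 = 7 and p* = 10.
Then s − 1 = (3/7)·7 = 3, so s* = 4.

p* = 10, s* = 4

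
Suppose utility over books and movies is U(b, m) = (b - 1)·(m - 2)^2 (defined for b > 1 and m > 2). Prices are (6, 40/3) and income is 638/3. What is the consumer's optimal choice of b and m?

MU_b = (m−2)^2, MU_m = 2·(b−1)·(m−2).
MRS = (1/2)·(m−2)/(b−1).
Tangency: set MRS = p_b/p_m = 6/(40/3) = 0.45.
So (1/2)·(m − 2)/(b − 1) = 0.45, i.e. (m − 2) = 0.9·(b − 1).
Rewrite the budget in excess-of-subsistence terms: 6·(b − 1) + (40/3)·(m − 2) = 638/3 − 6·1 − (40/3)·2 = 180.
Substituting, 18·(b − 1) = 180, so b − 1 = 10 and b* = 11.
Then m − 2 = 0.9·10 = 9, so m* = 11.

b* = 11, m* = 11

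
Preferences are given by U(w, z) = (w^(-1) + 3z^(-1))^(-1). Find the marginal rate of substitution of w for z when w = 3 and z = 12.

For CES with ρ = -1, MRS = (1/3)·(z/w)^2.
At (3, 12): MRS = 16/3.
So at (3, 12) the consumer would give up 16/3 units of z for one more unit of w.

MRS = 16/3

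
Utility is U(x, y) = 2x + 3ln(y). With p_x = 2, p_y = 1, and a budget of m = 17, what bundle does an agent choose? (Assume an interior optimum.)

MU_x = 2, MU_y = 3/y.
MRS = 2 ÷ (3/y).
Tangency: set MRS = p_x/p_y = 2/1 = 2.
MRS depends only on y: (2/3)·y = 2 ⇒ y* = 2/(2/3) = 3.
From the budget, 2·x = 17 − 1·3 = 14, so x* = 7.

x* = 7, y* = 3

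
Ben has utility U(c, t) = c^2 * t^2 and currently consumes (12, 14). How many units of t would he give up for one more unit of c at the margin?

MU_c = 2·c·t^2 and MU_t = 2·c^2·t.
MRS = MU_c/MU_t = t/c.
At (12, 14): MRS = 7/6.
That is, one extra unit of c is worth 7/6 units of t at the margin.

MRS = 7/6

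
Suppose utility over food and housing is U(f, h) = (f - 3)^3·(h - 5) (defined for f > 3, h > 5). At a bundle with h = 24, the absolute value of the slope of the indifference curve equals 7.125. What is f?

MU_f = 3·(f−3)^2·(h−5), MU_h = (f−3)^3.
MRS = (3/1)·(h−5)/(f−3).
Substitute h = 24: MRS = 57/(f − 3). Setting this equal to 7.125 gives f − 3 = 57/7.125 = 8, so f = 11.

f = 11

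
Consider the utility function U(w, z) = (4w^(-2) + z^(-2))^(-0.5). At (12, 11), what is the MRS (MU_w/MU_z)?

For CES with ρ = -2, MRS = (4/1)·(z/w)^3.
At (12, 11): MRS = 1331/432.
That is, one extra unit of w is worth 1331/432 units of z at the margin.

MRS = 1331/432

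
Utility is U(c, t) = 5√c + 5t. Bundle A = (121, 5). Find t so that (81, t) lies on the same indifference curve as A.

U(121, 5) = 80.
Set U(81, t) = 80 and solve.
With c = 81: √81 = 9, so 5t = 80 − 5·9 = 35 and t = 7.
Check: U(81, 7) = 80.

t = 7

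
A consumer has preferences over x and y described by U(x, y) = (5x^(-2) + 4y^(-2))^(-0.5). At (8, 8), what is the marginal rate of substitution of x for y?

For CES with ρ = -2, MRS = (5/4)·(y/x)^3.
At (8, 8): MRS = 1.25.
That is, one extra unit of x is worth 1.25 units of y at the margin.

MRS = 1.25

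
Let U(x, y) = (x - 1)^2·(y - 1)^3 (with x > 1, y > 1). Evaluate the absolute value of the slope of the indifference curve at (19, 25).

MU_x = 2·(x−1)·(y−1)^3, MU_y = 3·(x−1)^2·(y−1)^2.
MRS = (2/3)·(y−1)/(x−1).
At (19, 25): MRS = 8/9.
That is, one extra unit of x is worth 8/9 units of y at the margin.

MRS = 8/9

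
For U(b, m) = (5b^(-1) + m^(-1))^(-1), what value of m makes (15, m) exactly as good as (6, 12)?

m = 12/7

U depends on (b, m) only through S = 5b^(-1) + m^(-1), so equal utility means equal S. At (6, 12): S = 11/12.
With b = 15: 5·15^(-1) = 1/3, so m^(-1) = 11/12 − 1/3 = 7/12.
Hence m = 1/(7/12) = 12/7.
Check: U(15, 12/7) = 1.0909.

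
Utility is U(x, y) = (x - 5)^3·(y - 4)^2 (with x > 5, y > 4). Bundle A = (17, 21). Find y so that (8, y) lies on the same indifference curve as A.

U(17, 21) = 499392.
Set U(8, y) = 499392 and solve.
With x = 8: (8 − 5)^3 = 27, so (y − 4)^2 = 499392/27 = 18496.
Taking the square root (with y > 4): y − 4 = 136, so y = 140.
Check: U(8, 140) = 499392.

y = 140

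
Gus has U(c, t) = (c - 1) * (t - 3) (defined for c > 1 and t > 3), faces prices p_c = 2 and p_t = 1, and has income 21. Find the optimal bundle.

c* = 5, t* = 11

MU_c = (t−3), MU_t = (c−1).
MRS = (t−3)/(c−1).
Tangency: set MRS = p_c/p_t = 2/1 = 2.
So (t − 3)/(c − 1) = 2, i.e. (t − 3) = 2·(c − 1).
Rewrite the budget in excess-of-subsistence terms: 2·(c − 1) + 1·(t − 3) = 21 − 2·1 − 1·3 = 16.
Substituting, 4·(c − 1) = 16, so c − 1 = 4 and c* = 5.
Then t − 3 = 2·4 = 8, so t* = 11.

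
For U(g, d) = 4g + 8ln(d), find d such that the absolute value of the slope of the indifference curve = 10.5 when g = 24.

d = 21

MU_g = 4, MU_d = 8/d.
MRS = 4 ÷ (8/d).
MRS depends only on d: 0.5·d = 10.5 ⇒ d = 10.5/0.5 = 21.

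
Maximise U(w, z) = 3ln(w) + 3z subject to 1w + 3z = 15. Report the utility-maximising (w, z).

MU_w = 3/w, MU_z = 3.
MRS = 3/w ÷ 3.
Tangency: set MRS = p_w/p_z = 1/3.
MRS depends only on w: 1/w = 1/3 ⇒ w* = 1/(1/3) = 3.
From the budget, 3·z = 15 − 1·3 = 12, so z* = 4.

w* = 3, z* = 4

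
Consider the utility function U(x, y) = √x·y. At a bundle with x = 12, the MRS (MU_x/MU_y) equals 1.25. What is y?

MU_x = 0.5·x^(-0.5)·y and MU_y = √x.
MRS = MU_x/MU_y = (0.5)·y/x.
Substitute x = 12: MRS = y/24. Setting y/24 = 1.25 gives y = 1.25·24 = 30.

y = 30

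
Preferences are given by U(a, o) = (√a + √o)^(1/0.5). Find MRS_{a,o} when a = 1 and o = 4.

For CES with ρ = 0.5, MRS = √(o/a).
At (1, 4): MRS = 2.
The indifference curve has slope −2 at this bundle.

MRS = 2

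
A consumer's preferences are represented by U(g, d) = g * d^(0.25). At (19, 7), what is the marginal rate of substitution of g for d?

MRS = 28/19

MU_g = d^(0.25) and MU_d = 0.25·g·d^(-0.75).
MRS = MU_g/MU_d = (4)·d/g.
At (19, 7): MRS = 28/19.
That is, one extra unit of g is worth 28/19 units of d at the margin.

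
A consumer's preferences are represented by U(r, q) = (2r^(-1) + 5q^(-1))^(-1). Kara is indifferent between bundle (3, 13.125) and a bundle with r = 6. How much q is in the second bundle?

q = 7

U depends on (r, q) only through S = 2r^(-1) + 5q^(-1), so equal utility means equal S. At (3, 13.125): S = 22/21.
With r = 6: 2·6^(-1) = 1/3, so 5q^(-1) = 22/21 − 1/3 = 5/7, i.e. q^(-1) = 1/7.
Hence q = 1/(1/7) = 7.
Check: U(6, 7) = 0.9545.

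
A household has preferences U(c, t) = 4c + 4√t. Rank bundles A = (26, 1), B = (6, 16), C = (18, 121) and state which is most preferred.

Evaluate utility at each bundle:
U(A) = 108.000.
U(B) = 40.000.
U(C) = 116.000.
Highest utility is C, so C ≻ A ≻ B.

Bundle C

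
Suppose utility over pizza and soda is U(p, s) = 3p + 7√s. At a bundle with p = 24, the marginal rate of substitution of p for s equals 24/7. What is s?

s = 16

MU_p = 3, MU_s = 7/(2√s).
MRS = 3 ÷ (7/(2√s)).
MRS depends only on s: (6/7)·√s = 24/7 ⇒ √s = (24/7)/(6/7) = 4 ⇒ s = 16.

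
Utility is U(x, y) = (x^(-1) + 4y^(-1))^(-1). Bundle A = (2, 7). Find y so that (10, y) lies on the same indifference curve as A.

y = 70/17

U depends on (x, y) only through S = x^(-1) + 4y^(-1), so equal utility means equal S. At (2, 7): S = 15/14.
With x = 10: 10^(-1) = 0.1, so 4y^(-1) = 15/14 − 0.1 = 34/35, i.e. y^(-1) = 17/70.
Hence y = 1/(17/70) = 70/17.
Check: U(10, 70/17) = 0.9333.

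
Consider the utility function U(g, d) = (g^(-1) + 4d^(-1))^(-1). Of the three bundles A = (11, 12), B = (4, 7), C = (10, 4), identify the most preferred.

Evaluate utility at each bundle:
U(A) = 2.357.
U(B) = 1.217.
U(C) = 0.909.
Highest utility is A, so A ≻ B ≻ C.

Bundle A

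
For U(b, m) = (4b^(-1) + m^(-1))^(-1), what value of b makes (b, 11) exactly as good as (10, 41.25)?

U depends on (b, m) only through S = 4b^(-1) + m^(-1), so equal utility means equal S. At (10, 41.25): S = 14/33.
With m = 11: 11^(-1) = 1/11, so 4b^(-1) = 14/33 − 1/11 = 1/3, i.e. b^(-1) = 1/12.
Hence b = 1/(1/12) = 12.
Check: U(12, 11) = 2.3571.

b = 12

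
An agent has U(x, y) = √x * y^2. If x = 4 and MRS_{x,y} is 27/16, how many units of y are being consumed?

y = 27

MU_x = 0.5·x^(-0.5)·y^2 and MU_y = 2·√x·y.
MRS = MU_x/MU_y = (0.25)·y/x.
Substitute x = 4: MRS = y/16. Setting y/16 = 27/16 gives y = (27/16)·16 = 27.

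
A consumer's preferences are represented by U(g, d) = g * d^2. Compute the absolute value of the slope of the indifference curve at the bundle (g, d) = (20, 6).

MU_g = d^2 and MU_d = 2·g·d.
MRS = MU_g/MU_d = (1/2)·d/g.
At (20, 6): MRS = 0.15.
The indifference curve has slope −0.15 at this bundle.

MRS = 0.15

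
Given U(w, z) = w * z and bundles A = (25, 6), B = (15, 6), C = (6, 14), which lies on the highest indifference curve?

Bundle A

Evaluate utility at each bundle:
U(A) = 150.
U(B) = 90.
U(C) = 84.
Highest utility is A, so A ≻ B ≻ C.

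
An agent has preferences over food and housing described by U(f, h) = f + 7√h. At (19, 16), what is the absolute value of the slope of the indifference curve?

MU_f = 1, MU_h = 7/(2√h).
MRS = 1 ÷ (7/(2√h)).
At (19, 16): MRS = 8/7.
So at (19, 16) the consumer would give up 8/7 units of h for one more unit of f.

MRS = 8/7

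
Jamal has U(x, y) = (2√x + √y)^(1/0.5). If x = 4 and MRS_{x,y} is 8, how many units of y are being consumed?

For CES with ρ = 0.5, MRS = (2/1)·√(y/x).
Setting (2/1)·√(y/4) = 8 gives √(y/4) = 4, so y/4 = 16 and y = 64.

y = 64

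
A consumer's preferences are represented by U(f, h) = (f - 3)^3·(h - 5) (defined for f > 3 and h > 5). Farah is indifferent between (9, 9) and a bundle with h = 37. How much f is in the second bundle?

f = 6

U(9, 9) = 864.
Set U(f, 37) = 864 and solve.
With h = 37: (37 − 5) = 32, so (f − 3)^3 = 864/32 = 27.
Taking the cube root (with f > 3): f − 3 = 3, so f = 6.
Check: U(6, 37) = 864.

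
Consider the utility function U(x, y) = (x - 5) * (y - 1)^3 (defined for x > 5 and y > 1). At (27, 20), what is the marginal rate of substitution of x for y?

MRS = 19/66

MU_x = (y−1)^3, MU_y = 3·(x−5)·(y−1)^2.
MRS = (1/3)·(y−1)/(x−5).
At (27, 20): MRS = 19/66.
That is, one extra unit of x is worth 19/66 units of y at the margin.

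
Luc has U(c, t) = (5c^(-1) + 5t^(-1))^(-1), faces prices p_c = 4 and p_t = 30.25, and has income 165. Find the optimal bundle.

c* = 11, t* = 4

For CES with ρ = -1, MRS = (t/c)^2.
Tangency: set MRS = p_c/p_t = 4/30.25 = 16/121.
So (t/c)^2 = 16/121; taking the square root, t/c = 4/11, i.e. t = (4/11)·c.
Substitute into the budget 4·c + 30.25·t = 165: 15·c = 165, so c* = 11 and t* = (4/11)·11 = 4.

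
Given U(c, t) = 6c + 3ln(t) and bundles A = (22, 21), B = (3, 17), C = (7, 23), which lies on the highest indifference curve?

Bundle A

Evaluate utility at each bundle:
U(A) = 141.134.
U(B) = 26.500.
U(C) = 51.406.
Highest utility is A, so A ≻ C ≻ B.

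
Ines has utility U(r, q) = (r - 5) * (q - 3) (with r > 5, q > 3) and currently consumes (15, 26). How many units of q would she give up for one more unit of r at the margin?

MU_r = (q−3), MU_q = (r−5).
MRS = (q−3)/(r−5).
At (15, 26): MRS = 2.3.
That is, one extra unit of r is worth 2.3 units of q at the margin.

MRS = 2.3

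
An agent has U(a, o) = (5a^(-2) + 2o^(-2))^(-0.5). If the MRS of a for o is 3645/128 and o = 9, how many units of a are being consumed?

For CES with ρ = -2, MRS = (5/2)·(o/a)^3.
Setting (5/2)·(9/a)^3 = 3645/128 gives (9/a)^3 = 729/64, so 9/a = 2.25 and a = 4.

a = 4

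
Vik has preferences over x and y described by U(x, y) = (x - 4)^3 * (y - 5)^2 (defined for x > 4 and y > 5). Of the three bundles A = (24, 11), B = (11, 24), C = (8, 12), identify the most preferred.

Bundle A

Evaluate utility at each bundle:
U(A) = 288000.
U(B) = 123823.
U(C) = 3136.
Highest utility is A, so A ≻ B ≻ C.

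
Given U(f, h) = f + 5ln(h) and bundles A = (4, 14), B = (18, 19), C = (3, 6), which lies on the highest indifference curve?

Bundle B

Evaluate utility at each bundle:
U(A) = 17.195.
U(B) = 32.722.
U(C) = 11.959.
Highest utility is B, so B ≻ A ≻ C.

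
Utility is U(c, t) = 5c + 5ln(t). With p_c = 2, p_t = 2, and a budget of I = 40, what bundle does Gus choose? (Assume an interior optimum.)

MU_c = 5, MU_t = 5/t.
MRS = 5 ÷ (5/t).
Tangency: set MRS = p_c/p_t = 2/2 = 1.
MRS depends only on t: t = 1 ⇒ t* = 1.
From the budget, 2·c = 40 − 2·1 = 38, so c* = 19.

c* = 19, t* = 1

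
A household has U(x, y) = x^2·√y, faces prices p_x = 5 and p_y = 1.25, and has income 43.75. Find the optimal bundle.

x* = 7, y* = 7

MU_x = 2·x·√y and MU_y = 0.5·x^2·y^(-0.5).
MRS = MU_x/MU_y = (4)·y/x.
Tangency: set MRS = p_x/p_y = 5/1.25 = 4.
So (4)·y/x = 4, i.e. y = x.
Substitute into the budget 5·x + 1.25·y = 43.75: 6.25·x = 43.75, so x* = 7.
Then y* = 7.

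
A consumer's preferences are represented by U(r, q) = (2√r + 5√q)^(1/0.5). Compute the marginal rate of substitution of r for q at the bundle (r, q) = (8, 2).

MRS = 0.2

For CES with ρ = 0.5, MRS = (2/5)·√(q/r).
At (8, 2): MRS = 0.2.
So at (8, 2) the consumer would give up 0.2 units of q for one more unit of r.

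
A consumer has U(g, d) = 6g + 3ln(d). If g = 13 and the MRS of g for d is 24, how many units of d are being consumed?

d = 12

MU_g = 6, MU_d = 3/d.
MRS = 6 ÷ (3/d).
MRS depends only on d: 2·d = 24 ⇒ d = 24/2 = 12.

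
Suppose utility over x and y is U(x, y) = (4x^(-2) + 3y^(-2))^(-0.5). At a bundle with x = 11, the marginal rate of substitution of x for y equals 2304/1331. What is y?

For CES with ρ = -2, MRS = (4/3)·(y/x)^3.
Setting (4/3)·(y/11)^3 = 2304/1331 gives (y/11)^3 = 1728/1331, so y/11 = 12/11 and y = 12.

y = 12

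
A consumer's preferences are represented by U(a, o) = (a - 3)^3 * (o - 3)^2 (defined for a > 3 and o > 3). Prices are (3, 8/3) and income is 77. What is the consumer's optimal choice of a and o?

a* = 15, o* = 12

MU_a = 3·(a−3)^2·(o−3)^2, MU_o = 2·(a−3)^3·(o−3).
MRS = (3/2)·(o−3)/(a−3).
Tangency: set MRS = p_a/p_o = 3/(8/3) = 1.125.
So (3/2)·(o − 3)/(a − 3) = 1.125, i.e. (o − 3) = 0.75·(a − 3).
Rewrite the budget in excess-of-subsistence terms: 3·(a − 3) + (8/3)·(o − 3) = 77 − 3·3 − (8/3)·3 = 60.
Substituting, 5·(a − 3) = 60, so a − 3 = 12 and a* = 15.
Then o − 3 = 0.75·12 = 9, so o* = 12.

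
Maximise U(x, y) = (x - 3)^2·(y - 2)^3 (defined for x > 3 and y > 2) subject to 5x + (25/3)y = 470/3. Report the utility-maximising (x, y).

x* = 13, y* = 11

MU_x = 2·(x−3)·(y−2)^3, MU_y = 3·(x−3)^2·(y−2)^2.
MRS = (2/3)·(y−2)/(x−3).
Tangency: set MRS = p_x/p_y = 5/(25/3) = 0.6.
So (2/3)·(y − 2)/(x − 3) = 0.6, i.e. (y − 2) = 0.9·(x − 3).
Rewrite the budget in excess-of-subsistence terms: 5·(x − 3) + (25/3)·(y − 2) = 470/3 − 5·3 − (25/3)·2 = 125.
Substituting, 12.5·(x − 3) = 125, so x − 3 = 10 and x* = 13.
Then y − 2 = 0.9·10 = 9, so y* = 11.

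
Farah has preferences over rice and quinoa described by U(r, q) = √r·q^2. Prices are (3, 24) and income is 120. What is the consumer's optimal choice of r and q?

r* = 8, q* = 4

MU_r = 0.5·r^(-0.5)·q^2 and MU_q = 2·√r·q.
MRS = MU_r/MU_q = (0.25)·q/r.
Tangency: set MRS = p_r/p_q = 3/24 = 0.125.
So (0.25)·q/r = 0.125, i.e. q = 0.5·r.
Substitute into the budget 3·r + 24·q = 120: 15·r = 120, so r* = 8.
Then q* = 0.5·8 = 4.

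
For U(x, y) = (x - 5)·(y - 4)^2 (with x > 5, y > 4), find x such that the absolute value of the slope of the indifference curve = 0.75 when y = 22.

MU_x = (y−4)^2, MU_y = 2·(x−5)·(y−4).
MRS = (1/2)·(y−4)/(x−5).
Substitute y = 22: MRS = 9/(x − 5). Setting this equal to 0.75 gives x − 5 = 9/0.75 = 12, so x = 17.

x = 17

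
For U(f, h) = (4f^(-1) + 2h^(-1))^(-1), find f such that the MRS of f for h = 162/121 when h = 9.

f = 11

For CES with ρ = -1, MRS = (4/2)·(h/f)^2.
Setting (4/2)·(9/f)^2 = 162/121 gives (9/f)^2 = 81/121, so 9/f = 9/11 and f = 11.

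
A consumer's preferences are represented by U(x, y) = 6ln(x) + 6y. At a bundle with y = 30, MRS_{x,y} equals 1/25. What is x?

x = 25

MU_x = 6/x, MU_y = 6.
MRS = 6/x ÷ 6.
MRS depends only on x: 1/x = 1/25 ⇒ x = 1/(1/25) = 25.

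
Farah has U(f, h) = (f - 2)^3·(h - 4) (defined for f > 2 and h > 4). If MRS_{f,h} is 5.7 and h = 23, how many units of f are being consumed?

f = 12

MU_f = 3·(f−2)^2·(h−4), MU_h = (f−2)^3.
MRS = (3/1)·(h−4)/(f−2).
Substitute h = 23: MRS = 57/(f − 2). Setting this equal to 5.7 gives f − 2 = 57/5.7 = 10, so f = 12.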